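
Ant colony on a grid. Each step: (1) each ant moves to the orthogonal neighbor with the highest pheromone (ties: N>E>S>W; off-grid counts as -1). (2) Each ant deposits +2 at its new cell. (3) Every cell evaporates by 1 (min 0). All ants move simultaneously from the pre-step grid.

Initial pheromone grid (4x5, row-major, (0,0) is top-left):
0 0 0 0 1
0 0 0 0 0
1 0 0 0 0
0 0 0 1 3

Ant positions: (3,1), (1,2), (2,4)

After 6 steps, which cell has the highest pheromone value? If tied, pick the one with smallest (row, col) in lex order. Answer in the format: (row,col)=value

Answer: (3,4)=5

Derivation:
Step 1: ant0:(3,1)->N->(2,1) | ant1:(1,2)->N->(0,2) | ant2:(2,4)->S->(3,4)
  grid max=4 at (3,4)
Step 2: ant0:(2,1)->N->(1,1) | ant1:(0,2)->E->(0,3) | ant2:(3,4)->N->(2,4)
  grid max=3 at (3,4)
Step 3: ant0:(1,1)->N->(0,1) | ant1:(0,3)->E->(0,4) | ant2:(2,4)->S->(3,4)
  grid max=4 at (3,4)
Step 4: ant0:(0,1)->E->(0,2) | ant1:(0,4)->S->(1,4) | ant2:(3,4)->N->(2,4)
  grid max=3 at (3,4)
Step 5: ant0:(0,2)->E->(0,3) | ant1:(1,4)->S->(2,4) | ant2:(2,4)->S->(3,4)
  grid max=4 at (3,4)
Step 6: ant0:(0,3)->E->(0,4) | ant1:(2,4)->S->(3,4) | ant2:(3,4)->N->(2,4)
  grid max=5 at (3,4)
Final grid:
  0 0 0 0 1
  0 0 0 0 0
  0 0 0 0 3
  0 0 0 0 5
Max pheromone 5 at (3,4)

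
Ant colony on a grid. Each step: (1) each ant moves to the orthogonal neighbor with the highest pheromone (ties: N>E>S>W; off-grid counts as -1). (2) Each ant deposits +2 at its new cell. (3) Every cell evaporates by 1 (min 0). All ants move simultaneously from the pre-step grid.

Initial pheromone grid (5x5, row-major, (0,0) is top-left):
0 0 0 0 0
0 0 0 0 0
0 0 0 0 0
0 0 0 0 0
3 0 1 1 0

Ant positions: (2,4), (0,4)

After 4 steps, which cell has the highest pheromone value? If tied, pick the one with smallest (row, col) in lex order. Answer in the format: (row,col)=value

Step 1: ant0:(2,4)->N->(1,4) | ant1:(0,4)->S->(1,4)
  grid max=3 at (1,4)
Step 2: ant0:(1,4)->N->(0,4) | ant1:(1,4)->N->(0,4)
  grid max=3 at (0,4)
Step 3: ant0:(0,4)->S->(1,4) | ant1:(0,4)->S->(1,4)
  grid max=5 at (1,4)
Step 4: ant0:(1,4)->N->(0,4) | ant1:(1,4)->N->(0,4)
  grid max=5 at (0,4)
Final grid:
  0 0 0 0 5
  0 0 0 0 4
  0 0 0 0 0
  0 0 0 0 0
  0 0 0 0 0
Max pheromone 5 at (0,4)

Answer: (0,4)=5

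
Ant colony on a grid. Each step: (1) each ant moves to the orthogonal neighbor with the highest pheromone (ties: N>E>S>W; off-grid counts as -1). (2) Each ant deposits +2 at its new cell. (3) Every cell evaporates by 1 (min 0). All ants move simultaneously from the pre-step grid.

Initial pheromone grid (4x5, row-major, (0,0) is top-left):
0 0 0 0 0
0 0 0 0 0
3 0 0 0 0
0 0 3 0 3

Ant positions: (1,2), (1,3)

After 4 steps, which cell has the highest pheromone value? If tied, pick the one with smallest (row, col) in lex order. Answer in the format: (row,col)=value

Answer: (0,2)=4

Derivation:
Step 1: ant0:(1,2)->N->(0,2) | ant1:(1,3)->N->(0,3)
  grid max=2 at (2,0)
Step 2: ant0:(0,2)->E->(0,3) | ant1:(0,3)->W->(0,2)
  grid max=2 at (0,2)
Step 3: ant0:(0,3)->W->(0,2) | ant1:(0,2)->E->(0,3)
  grid max=3 at (0,2)
Step 4: ant0:(0,2)->E->(0,3) | ant1:(0,3)->W->(0,2)
  grid max=4 at (0,2)
Final grid:
  0 0 4 4 0
  0 0 0 0 0
  0 0 0 0 0
  0 0 0 0 0
Max pheromone 4 at (0,2)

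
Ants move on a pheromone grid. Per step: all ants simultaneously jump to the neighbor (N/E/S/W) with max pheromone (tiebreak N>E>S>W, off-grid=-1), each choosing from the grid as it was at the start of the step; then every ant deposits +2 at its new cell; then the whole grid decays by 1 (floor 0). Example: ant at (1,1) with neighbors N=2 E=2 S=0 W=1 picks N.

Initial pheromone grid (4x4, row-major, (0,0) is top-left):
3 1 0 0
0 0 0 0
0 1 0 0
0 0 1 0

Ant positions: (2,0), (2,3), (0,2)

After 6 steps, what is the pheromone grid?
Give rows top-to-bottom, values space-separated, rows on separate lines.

After step 1: ants at (2,1),(1,3),(0,1)
  2 2 0 0
  0 0 0 1
  0 2 0 0
  0 0 0 0
After step 2: ants at (1,1),(0,3),(0,0)
  3 1 0 1
  0 1 0 0
  0 1 0 0
  0 0 0 0
After step 3: ants at (0,1),(1,3),(0,1)
  2 4 0 0
  0 0 0 1
  0 0 0 0
  0 0 0 0
After step 4: ants at (0,0),(0,3),(0,0)
  5 3 0 1
  0 0 0 0
  0 0 0 0
  0 0 0 0
After step 5: ants at (0,1),(1,3),(0,1)
  4 6 0 0
  0 0 0 1
  0 0 0 0
  0 0 0 0
After step 6: ants at (0,0),(0,3),(0,0)
  7 5 0 1
  0 0 0 0
  0 0 0 0
  0 0 0 0

7 5 0 1
0 0 0 0
0 0 0 0
0 0 0 0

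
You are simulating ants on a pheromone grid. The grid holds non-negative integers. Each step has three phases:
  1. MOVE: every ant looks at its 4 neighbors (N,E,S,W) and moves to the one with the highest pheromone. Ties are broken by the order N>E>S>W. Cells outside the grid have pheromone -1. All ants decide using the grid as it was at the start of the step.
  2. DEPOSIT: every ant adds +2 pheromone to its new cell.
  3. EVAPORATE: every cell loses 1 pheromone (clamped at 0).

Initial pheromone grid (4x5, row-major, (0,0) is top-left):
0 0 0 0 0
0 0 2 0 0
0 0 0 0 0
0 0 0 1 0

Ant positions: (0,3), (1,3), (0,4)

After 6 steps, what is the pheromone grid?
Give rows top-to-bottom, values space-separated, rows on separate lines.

After step 1: ants at (0,4),(1,2),(1,4)
  0 0 0 0 1
  0 0 3 0 1
  0 0 0 0 0
  0 0 0 0 0
After step 2: ants at (1,4),(0,2),(0,4)
  0 0 1 0 2
  0 0 2 0 2
  0 0 0 0 0
  0 0 0 0 0
After step 3: ants at (0,4),(1,2),(1,4)
  0 0 0 0 3
  0 0 3 0 3
  0 0 0 0 0
  0 0 0 0 0
After step 4: ants at (1,4),(0,2),(0,4)
  0 0 1 0 4
  0 0 2 0 4
  0 0 0 0 0
  0 0 0 0 0
After step 5: ants at (0,4),(1,2),(1,4)
  0 0 0 0 5
  0 0 3 0 5
  0 0 0 0 0
  0 0 0 0 0
After step 6: ants at (1,4),(0,2),(0,4)
  0 0 1 0 6
  0 0 2 0 6
  0 0 0 0 0
  0 0 0 0 0

0 0 1 0 6
0 0 2 0 6
0 0 0 0 0
0 0 0 0 0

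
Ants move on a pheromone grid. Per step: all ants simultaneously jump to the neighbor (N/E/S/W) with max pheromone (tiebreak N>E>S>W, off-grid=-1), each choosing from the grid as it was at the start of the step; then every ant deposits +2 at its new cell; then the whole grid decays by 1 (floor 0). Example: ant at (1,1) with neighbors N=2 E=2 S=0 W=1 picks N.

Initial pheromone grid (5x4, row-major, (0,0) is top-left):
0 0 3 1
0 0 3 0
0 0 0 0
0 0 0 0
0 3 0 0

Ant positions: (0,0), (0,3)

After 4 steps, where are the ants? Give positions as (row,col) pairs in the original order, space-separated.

Step 1: ant0:(0,0)->E->(0,1) | ant1:(0,3)->W->(0,2)
  grid max=4 at (0,2)
Step 2: ant0:(0,1)->E->(0,2) | ant1:(0,2)->S->(1,2)
  grid max=5 at (0,2)
Step 3: ant0:(0,2)->S->(1,2) | ant1:(1,2)->N->(0,2)
  grid max=6 at (0,2)
Step 4: ant0:(1,2)->N->(0,2) | ant1:(0,2)->S->(1,2)
  grid max=7 at (0,2)

(0,2) (1,2)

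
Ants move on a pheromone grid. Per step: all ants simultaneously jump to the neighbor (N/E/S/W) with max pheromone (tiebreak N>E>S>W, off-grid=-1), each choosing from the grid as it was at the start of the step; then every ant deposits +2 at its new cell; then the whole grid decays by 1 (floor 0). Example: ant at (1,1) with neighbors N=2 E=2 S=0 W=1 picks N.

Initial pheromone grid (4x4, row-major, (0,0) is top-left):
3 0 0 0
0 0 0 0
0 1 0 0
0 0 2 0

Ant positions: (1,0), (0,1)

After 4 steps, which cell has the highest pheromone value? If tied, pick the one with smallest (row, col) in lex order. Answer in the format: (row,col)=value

Answer: (0,0)=7

Derivation:
Step 1: ant0:(1,0)->N->(0,0) | ant1:(0,1)->W->(0,0)
  grid max=6 at (0,0)
Step 2: ant0:(0,0)->E->(0,1) | ant1:(0,0)->E->(0,1)
  grid max=5 at (0,0)
Step 3: ant0:(0,1)->W->(0,0) | ant1:(0,1)->W->(0,0)
  grid max=8 at (0,0)
Step 4: ant0:(0,0)->E->(0,1) | ant1:(0,0)->E->(0,1)
  grid max=7 at (0,0)
Final grid:
  7 5 0 0
  0 0 0 0
  0 0 0 0
  0 0 0 0
Max pheromone 7 at (0,0)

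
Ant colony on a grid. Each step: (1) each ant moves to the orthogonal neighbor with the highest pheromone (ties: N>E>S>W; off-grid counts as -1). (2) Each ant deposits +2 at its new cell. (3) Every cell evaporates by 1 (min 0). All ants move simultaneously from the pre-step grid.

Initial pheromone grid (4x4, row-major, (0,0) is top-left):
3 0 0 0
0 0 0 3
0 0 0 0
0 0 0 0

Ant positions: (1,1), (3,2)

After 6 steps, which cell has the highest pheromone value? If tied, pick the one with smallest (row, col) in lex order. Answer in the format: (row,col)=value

Answer: (0,0)=3

Derivation:
Step 1: ant0:(1,1)->N->(0,1) | ant1:(3,2)->N->(2,2)
  grid max=2 at (0,0)
Step 2: ant0:(0,1)->W->(0,0) | ant1:(2,2)->N->(1,2)
  grid max=3 at (0,0)
Step 3: ant0:(0,0)->E->(0,1) | ant1:(1,2)->E->(1,3)
  grid max=2 at (0,0)
Step 4: ant0:(0,1)->W->(0,0) | ant1:(1,3)->N->(0,3)
  grid max=3 at (0,0)
Step 5: ant0:(0,0)->E->(0,1) | ant1:(0,3)->S->(1,3)
  grid max=2 at (0,0)
Step 6: ant0:(0,1)->W->(0,0) | ant1:(1,3)->N->(0,3)
  grid max=3 at (0,0)
Final grid:
  3 0 0 1
  0 0 0 1
  0 0 0 0
  0 0 0 0
Max pheromone 3 at (0,0)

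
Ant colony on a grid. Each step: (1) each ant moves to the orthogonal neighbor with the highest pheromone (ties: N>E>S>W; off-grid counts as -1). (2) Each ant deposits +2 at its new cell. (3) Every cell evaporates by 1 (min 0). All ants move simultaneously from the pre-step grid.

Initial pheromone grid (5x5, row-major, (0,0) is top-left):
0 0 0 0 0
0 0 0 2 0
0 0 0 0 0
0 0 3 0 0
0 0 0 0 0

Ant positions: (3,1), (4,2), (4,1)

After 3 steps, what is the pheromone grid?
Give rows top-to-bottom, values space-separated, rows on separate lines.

After step 1: ants at (3,2),(3,2),(3,1)
  0 0 0 0 0
  0 0 0 1 0
  0 0 0 0 0
  0 1 6 0 0
  0 0 0 0 0
After step 2: ants at (3,1),(3,1),(3,2)
  0 0 0 0 0
  0 0 0 0 0
  0 0 0 0 0
  0 4 7 0 0
  0 0 0 0 0
After step 3: ants at (3,2),(3,2),(3,1)
  0 0 0 0 0
  0 0 0 0 0
  0 0 0 0 0
  0 5 10 0 0
  0 0 0 0 0

0 0 0 0 0
0 0 0 0 0
0 0 0 0 0
0 5 10 0 0
0 0 0 0 0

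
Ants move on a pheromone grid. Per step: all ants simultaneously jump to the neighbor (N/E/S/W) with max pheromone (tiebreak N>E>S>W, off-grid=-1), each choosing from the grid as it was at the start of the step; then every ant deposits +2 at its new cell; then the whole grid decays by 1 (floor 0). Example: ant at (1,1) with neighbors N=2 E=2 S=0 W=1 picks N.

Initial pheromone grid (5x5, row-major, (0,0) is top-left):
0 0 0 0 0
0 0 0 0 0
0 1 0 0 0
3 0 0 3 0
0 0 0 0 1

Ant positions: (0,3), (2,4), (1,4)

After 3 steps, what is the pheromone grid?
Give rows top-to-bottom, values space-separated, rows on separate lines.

After step 1: ants at (0,4),(1,4),(0,4)
  0 0 0 0 3
  0 0 0 0 1
  0 0 0 0 0
  2 0 0 2 0
  0 0 0 0 0
After step 2: ants at (1,4),(0,4),(1,4)
  0 0 0 0 4
  0 0 0 0 4
  0 0 0 0 0
  1 0 0 1 0
  0 0 0 0 0
After step 3: ants at (0,4),(1,4),(0,4)
  0 0 0 0 7
  0 0 0 0 5
  0 0 0 0 0
  0 0 0 0 0
  0 0 0 0 0

0 0 0 0 7
0 0 0 0 5
0 0 0 0 0
0 0 0 0 0
0 0 0 0 0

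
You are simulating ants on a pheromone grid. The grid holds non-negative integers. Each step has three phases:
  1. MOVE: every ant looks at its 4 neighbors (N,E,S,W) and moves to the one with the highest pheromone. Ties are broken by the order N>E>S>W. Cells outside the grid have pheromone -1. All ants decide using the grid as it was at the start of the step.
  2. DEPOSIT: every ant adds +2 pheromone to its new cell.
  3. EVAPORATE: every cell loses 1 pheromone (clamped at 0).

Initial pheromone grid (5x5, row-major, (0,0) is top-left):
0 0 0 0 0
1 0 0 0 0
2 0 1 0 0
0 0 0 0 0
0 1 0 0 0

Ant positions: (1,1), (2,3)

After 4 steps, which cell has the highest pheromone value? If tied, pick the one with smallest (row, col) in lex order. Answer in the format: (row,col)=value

Answer: (2,0)=2

Derivation:
Step 1: ant0:(1,1)->W->(1,0) | ant1:(2,3)->W->(2,2)
  grid max=2 at (1,0)
Step 2: ant0:(1,0)->S->(2,0) | ant1:(2,2)->N->(1,2)
  grid max=2 at (2,0)
Step 3: ant0:(2,0)->N->(1,0) | ant1:(1,2)->S->(2,2)
  grid max=2 at (1,0)
Step 4: ant0:(1,0)->S->(2,0) | ant1:(2,2)->N->(1,2)
  grid max=2 at (2,0)
Final grid:
  0 0 0 0 0
  1 0 1 0 0
  2 0 1 0 0
  0 0 0 0 0
  0 0 0 0 0
Max pheromone 2 at (2,0)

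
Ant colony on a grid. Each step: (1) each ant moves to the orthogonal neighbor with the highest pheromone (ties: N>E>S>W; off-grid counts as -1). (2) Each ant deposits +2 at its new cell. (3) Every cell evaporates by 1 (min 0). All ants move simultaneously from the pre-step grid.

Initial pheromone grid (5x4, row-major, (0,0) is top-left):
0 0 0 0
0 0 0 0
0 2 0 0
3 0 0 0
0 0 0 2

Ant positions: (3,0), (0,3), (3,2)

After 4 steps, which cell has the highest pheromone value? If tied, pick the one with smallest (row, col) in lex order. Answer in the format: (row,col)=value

Answer: (3,0)=3

Derivation:
Step 1: ant0:(3,0)->N->(2,0) | ant1:(0,3)->S->(1,3) | ant2:(3,2)->N->(2,2)
  grid max=2 at (3,0)
Step 2: ant0:(2,0)->S->(3,0) | ant1:(1,3)->N->(0,3) | ant2:(2,2)->W->(2,1)
  grid max=3 at (3,0)
Step 3: ant0:(3,0)->N->(2,0) | ant1:(0,3)->S->(1,3) | ant2:(2,1)->N->(1,1)
  grid max=2 at (3,0)
Step 4: ant0:(2,0)->S->(3,0) | ant1:(1,3)->N->(0,3) | ant2:(1,1)->S->(2,1)
  grid max=3 at (3,0)
Final grid:
  0 0 0 1
  0 0 0 0
  0 2 0 0
  3 0 0 0
  0 0 0 0
Max pheromone 3 at (3,0)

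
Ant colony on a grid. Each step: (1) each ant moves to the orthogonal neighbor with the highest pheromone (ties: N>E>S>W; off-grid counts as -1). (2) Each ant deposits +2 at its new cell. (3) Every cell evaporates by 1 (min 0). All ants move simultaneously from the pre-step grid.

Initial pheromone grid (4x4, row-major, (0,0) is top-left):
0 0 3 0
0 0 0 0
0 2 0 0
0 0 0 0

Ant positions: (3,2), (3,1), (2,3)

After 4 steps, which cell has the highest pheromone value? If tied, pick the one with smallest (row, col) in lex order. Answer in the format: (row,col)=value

Answer: (2,1)=6

Derivation:
Step 1: ant0:(3,2)->N->(2,2) | ant1:(3,1)->N->(2,1) | ant2:(2,3)->N->(1,3)
  grid max=3 at (2,1)
Step 2: ant0:(2,2)->W->(2,1) | ant1:(2,1)->E->(2,2) | ant2:(1,3)->N->(0,3)
  grid max=4 at (2,1)
Step 3: ant0:(2,1)->E->(2,2) | ant1:(2,2)->W->(2,1) | ant2:(0,3)->W->(0,2)
  grid max=5 at (2,1)
Step 4: ant0:(2,2)->W->(2,1) | ant1:(2,1)->E->(2,2) | ant2:(0,2)->E->(0,3)
  grid max=6 at (2,1)
Final grid:
  0 0 1 1
  0 0 0 0
  0 6 4 0
  0 0 0 0
Max pheromone 6 at (2,1)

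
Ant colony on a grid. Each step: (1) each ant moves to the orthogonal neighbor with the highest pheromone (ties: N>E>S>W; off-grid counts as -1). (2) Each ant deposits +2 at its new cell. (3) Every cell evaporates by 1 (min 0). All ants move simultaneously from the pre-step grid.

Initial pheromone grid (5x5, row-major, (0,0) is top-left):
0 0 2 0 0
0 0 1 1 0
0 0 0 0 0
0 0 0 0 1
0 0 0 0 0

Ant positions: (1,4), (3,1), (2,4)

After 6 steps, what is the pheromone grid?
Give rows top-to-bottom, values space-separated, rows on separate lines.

After step 1: ants at (1,3),(2,1),(3,4)
  0 0 1 0 0
  0 0 0 2 0
  0 1 0 0 0
  0 0 0 0 2
  0 0 0 0 0
After step 2: ants at (0,3),(1,1),(2,4)
  0 0 0 1 0
  0 1 0 1 0
  0 0 0 0 1
  0 0 0 0 1
  0 0 0 0 0
After step 3: ants at (1,3),(0,1),(3,4)
  0 1 0 0 0
  0 0 0 2 0
  0 0 0 0 0
  0 0 0 0 2
  0 0 0 0 0
After step 4: ants at (0,3),(0,2),(2,4)
  0 0 1 1 0
  0 0 0 1 0
  0 0 0 0 1
  0 0 0 0 1
  0 0 0 0 0
After step 5: ants at (1,3),(0,3),(3,4)
  0 0 0 2 0
  0 0 0 2 0
  0 0 0 0 0
  0 0 0 0 2
  0 0 0 0 0
After step 6: ants at (0,3),(1,3),(2,4)
  0 0 0 3 0
  0 0 0 3 0
  0 0 0 0 1
  0 0 0 0 1
  0 0 0 0 0

0 0 0 3 0
0 0 0 3 0
0 0 0 0 1
0 0 0 0 1
0 0 0 0 0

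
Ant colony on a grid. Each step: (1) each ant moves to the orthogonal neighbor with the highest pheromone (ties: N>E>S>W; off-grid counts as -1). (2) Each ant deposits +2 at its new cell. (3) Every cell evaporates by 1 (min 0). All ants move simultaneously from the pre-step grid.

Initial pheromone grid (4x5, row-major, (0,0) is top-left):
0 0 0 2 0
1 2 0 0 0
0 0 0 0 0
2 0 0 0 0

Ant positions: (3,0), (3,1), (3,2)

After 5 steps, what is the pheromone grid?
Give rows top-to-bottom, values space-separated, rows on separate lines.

After step 1: ants at (2,0),(3,0),(2,2)
  0 0 0 1 0
  0 1 0 0 0
  1 0 1 0 0
  3 0 0 0 0
After step 2: ants at (3,0),(2,0),(1,2)
  0 0 0 0 0
  0 0 1 0 0
  2 0 0 0 0
  4 0 0 0 0
After step 3: ants at (2,0),(3,0),(0,2)
  0 0 1 0 0
  0 0 0 0 0
  3 0 0 0 0
  5 0 0 0 0
After step 4: ants at (3,0),(2,0),(0,3)
  0 0 0 1 0
  0 0 0 0 0
  4 0 0 0 0
  6 0 0 0 0
After step 5: ants at (2,0),(3,0),(0,4)
  0 0 0 0 1
  0 0 0 0 0
  5 0 0 0 0
  7 0 0 0 0

0 0 0 0 1
0 0 0 0 0
5 0 0 0 0
7 0 0 0 0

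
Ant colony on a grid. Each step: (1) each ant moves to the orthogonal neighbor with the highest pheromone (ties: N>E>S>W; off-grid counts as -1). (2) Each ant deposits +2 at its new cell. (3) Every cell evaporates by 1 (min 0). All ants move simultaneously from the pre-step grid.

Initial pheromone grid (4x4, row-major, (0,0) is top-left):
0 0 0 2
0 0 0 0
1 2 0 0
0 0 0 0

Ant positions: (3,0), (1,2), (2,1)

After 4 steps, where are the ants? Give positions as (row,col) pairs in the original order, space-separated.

Step 1: ant0:(3,0)->N->(2,0) | ant1:(1,2)->N->(0,2) | ant2:(2,1)->W->(2,0)
  grid max=4 at (2,0)
Step 2: ant0:(2,0)->E->(2,1) | ant1:(0,2)->E->(0,3) | ant2:(2,0)->E->(2,1)
  grid max=4 at (2,1)
Step 3: ant0:(2,1)->W->(2,0) | ant1:(0,3)->S->(1,3) | ant2:(2,1)->W->(2,0)
  grid max=6 at (2,0)
Step 4: ant0:(2,0)->E->(2,1) | ant1:(1,3)->N->(0,3) | ant2:(2,0)->E->(2,1)
  grid max=6 at (2,1)

(2,1) (0,3) (2,1)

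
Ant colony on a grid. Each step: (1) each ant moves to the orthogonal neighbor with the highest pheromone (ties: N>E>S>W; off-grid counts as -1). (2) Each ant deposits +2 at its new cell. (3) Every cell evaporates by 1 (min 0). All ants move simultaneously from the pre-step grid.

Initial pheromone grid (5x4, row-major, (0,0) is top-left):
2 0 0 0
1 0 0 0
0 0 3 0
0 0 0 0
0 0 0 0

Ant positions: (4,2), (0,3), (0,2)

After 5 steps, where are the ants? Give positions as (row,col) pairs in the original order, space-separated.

Step 1: ant0:(4,2)->N->(3,2) | ant1:(0,3)->S->(1,3) | ant2:(0,2)->E->(0,3)
  grid max=2 at (2,2)
Step 2: ant0:(3,2)->N->(2,2) | ant1:(1,3)->N->(0,3) | ant2:(0,3)->S->(1,3)
  grid max=3 at (2,2)
Step 3: ant0:(2,2)->N->(1,2) | ant1:(0,3)->S->(1,3) | ant2:(1,3)->N->(0,3)
  grid max=3 at (0,3)
Step 4: ant0:(1,2)->E->(1,3) | ant1:(1,3)->N->(0,3) | ant2:(0,3)->S->(1,3)
  grid max=6 at (1,3)
Step 5: ant0:(1,3)->N->(0,3) | ant1:(0,3)->S->(1,3) | ant2:(1,3)->N->(0,3)
  grid max=7 at (0,3)

(0,3) (1,3) (0,3)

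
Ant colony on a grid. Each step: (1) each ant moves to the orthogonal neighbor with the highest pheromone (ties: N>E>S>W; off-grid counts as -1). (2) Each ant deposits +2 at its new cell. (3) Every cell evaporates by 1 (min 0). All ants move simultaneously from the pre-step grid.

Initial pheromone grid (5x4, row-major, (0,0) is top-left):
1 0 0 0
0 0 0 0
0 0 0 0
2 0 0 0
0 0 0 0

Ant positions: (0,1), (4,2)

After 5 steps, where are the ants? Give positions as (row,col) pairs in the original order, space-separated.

Step 1: ant0:(0,1)->W->(0,0) | ant1:(4,2)->N->(3,2)
  grid max=2 at (0,0)
Step 2: ant0:(0,0)->E->(0,1) | ant1:(3,2)->N->(2,2)
  grid max=1 at (0,0)
Step 3: ant0:(0,1)->W->(0,0) | ant1:(2,2)->N->(1,2)
  grid max=2 at (0,0)
Step 4: ant0:(0,0)->E->(0,1) | ant1:(1,2)->N->(0,2)
  grid max=1 at (0,0)
Step 5: ant0:(0,1)->E->(0,2) | ant1:(0,2)->W->(0,1)
  grid max=2 at (0,1)

(0,2) (0,1)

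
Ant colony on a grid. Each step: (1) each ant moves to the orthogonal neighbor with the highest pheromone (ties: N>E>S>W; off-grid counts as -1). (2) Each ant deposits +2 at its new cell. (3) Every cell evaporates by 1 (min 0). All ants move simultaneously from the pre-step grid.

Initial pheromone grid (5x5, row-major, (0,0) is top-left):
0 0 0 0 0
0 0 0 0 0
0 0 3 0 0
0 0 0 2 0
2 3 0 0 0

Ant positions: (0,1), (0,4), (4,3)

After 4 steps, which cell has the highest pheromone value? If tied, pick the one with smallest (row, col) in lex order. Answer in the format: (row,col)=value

Step 1: ant0:(0,1)->E->(0,2) | ant1:(0,4)->S->(1,4) | ant2:(4,3)->N->(3,3)
  grid max=3 at (3,3)
Step 2: ant0:(0,2)->E->(0,3) | ant1:(1,4)->N->(0,4) | ant2:(3,3)->N->(2,3)
  grid max=2 at (3,3)
Step 3: ant0:(0,3)->E->(0,4) | ant1:(0,4)->W->(0,3) | ant2:(2,3)->S->(3,3)
  grid max=3 at (3,3)
Step 4: ant0:(0,4)->W->(0,3) | ant1:(0,3)->E->(0,4) | ant2:(3,3)->N->(2,3)
  grid max=3 at (0,3)
Final grid:
  0 0 0 3 3
  0 0 0 0 0
  0 0 0 1 0
  0 0 0 2 0
  0 0 0 0 0
Max pheromone 3 at (0,3)

Answer: (0,3)=3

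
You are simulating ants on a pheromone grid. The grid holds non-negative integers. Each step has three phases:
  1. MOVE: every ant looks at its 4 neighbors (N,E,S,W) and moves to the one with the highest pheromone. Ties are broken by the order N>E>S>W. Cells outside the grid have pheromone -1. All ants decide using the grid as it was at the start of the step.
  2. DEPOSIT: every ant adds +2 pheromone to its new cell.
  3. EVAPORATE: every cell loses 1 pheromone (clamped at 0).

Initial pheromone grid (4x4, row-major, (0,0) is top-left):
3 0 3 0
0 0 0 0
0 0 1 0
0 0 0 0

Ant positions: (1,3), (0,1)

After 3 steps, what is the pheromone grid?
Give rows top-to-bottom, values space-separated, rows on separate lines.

After step 1: ants at (0,3),(0,2)
  2 0 4 1
  0 0 0 0
  0 0 0 0
  0 0 0 0
After step 2: ants at (0,2),(0,3)
  1 0 5 2
  0 0 0 0
  0 0 0 0
  0 0 0 0
After step 3: ants at (0,3),(0,2)
  0 0 6 3
  0 0 0 0
  0 0 0 0
  0 0 0 0

0 0 6 3
0 0 0 0
0 0 0 0
0 0 0 0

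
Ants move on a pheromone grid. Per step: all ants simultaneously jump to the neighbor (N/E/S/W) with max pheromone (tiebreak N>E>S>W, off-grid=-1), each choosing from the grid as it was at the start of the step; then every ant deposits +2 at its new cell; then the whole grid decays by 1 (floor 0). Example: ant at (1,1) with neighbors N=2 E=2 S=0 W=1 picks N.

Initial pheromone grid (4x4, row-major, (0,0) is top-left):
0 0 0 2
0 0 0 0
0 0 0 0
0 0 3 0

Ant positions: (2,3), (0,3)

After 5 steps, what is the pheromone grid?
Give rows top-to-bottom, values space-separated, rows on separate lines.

After step 1: ants at (1,3),(1,3)
  0 0 0 1
  0 0 0 3
  0 0 0 0
  0 0 2 0
After step 2: ants at (0,3),(0,3)
  0 0 0 4
  0 0 0 2
  0 0 0 0
  0 0 1 0
After step 3: ants at (1,3),(1,3)
  0 0 0 3
  0 0 0 5
  0 0 0 0
  0 0 0 0
After step 4: ants at (0,3),(0,3)
  0 0 0 6
  0 0 0 4
  0 0 0 0
  0 0 0 0
After step 5: ants at (1,3),(1,3)
  0 0 0 5
  0 0 0 7
  0 0 0 0
  0 0 0 0

0 0 0 5
0 0 0 7
0 0 0 0
0 0 0 0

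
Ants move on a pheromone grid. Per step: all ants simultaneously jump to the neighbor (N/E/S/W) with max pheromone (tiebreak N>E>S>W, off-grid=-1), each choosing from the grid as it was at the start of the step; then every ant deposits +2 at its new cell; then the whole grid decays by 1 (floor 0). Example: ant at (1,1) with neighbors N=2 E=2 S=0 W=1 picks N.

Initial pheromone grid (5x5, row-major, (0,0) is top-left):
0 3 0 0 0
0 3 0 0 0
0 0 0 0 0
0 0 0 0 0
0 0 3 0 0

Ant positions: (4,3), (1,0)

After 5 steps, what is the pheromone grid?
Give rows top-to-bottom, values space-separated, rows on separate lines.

After step 1: ants at (4,2),(1,1)
  0 2 0 0 0
  0 4 0 0 0
  0 0 0 0 0
  0 0 0 0 0
  0 0 4 0 0
After step 2: ants at (3,2),(0,1)
  0 3 0 0 0
  0 3 0 0 0
  0 0 0 0 0
  0 0 1 0 0
  0 0 3 0 0
After step 3: ants at (4,2),(1,1)
  0 2 0 0 0
  0 4 0 0 0
  0 0 0 0 0
  0 0 0 0 0
  0 0 4 0 0
After step 4: ants at (3,2),(0,1)
  0 3 0 0 0
  0 3 0 0 0
  0 0 0 0 0
  0 0 1 0 0
  0 0 3 0 0
After step 5: ants at (4,2),(1,1)
  0 2 0 0 0
  0 4 0 0 0
  0 0 0 0 0
  0 0 0 0 0
  0 0 4 0 0

0 2 0 0 0
0 4 0 0 0
0 0 0 0 0
0 0 0 0 0
0 0 4 0 0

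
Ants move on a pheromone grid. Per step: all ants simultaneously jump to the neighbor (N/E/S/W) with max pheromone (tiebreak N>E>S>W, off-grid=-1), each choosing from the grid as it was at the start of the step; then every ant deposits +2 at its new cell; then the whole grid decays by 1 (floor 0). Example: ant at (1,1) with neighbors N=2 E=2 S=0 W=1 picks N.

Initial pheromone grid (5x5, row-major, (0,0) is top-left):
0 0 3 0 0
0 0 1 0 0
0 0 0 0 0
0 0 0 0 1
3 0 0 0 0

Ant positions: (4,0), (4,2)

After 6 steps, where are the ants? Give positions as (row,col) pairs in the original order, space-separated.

Step 1: ant0:(4,0)->N->(3,0) | ant1:(4,2)->N->(3,2)
  grid max=2 at (0,2)
Step 2: ant0:(3,0)->S->(4,0) | ant1:(3,2)->N->(2,2)
  grid max=3 at (4,0)
Step 3: ant0:(4,0)->N->(3,0) | ant1:(2,2)->N->(1,2)
  grid max=2 at (4,0)
Step 4: ant0:(3,0)->S->(4,0) | ant1:(1,2)->N->(0,2)
  grid max=3 at (4,0)
Step 5: ant0:(4,0)->N->(3,0) | ant1:(0,2)->E->(0,3)
  grid max=2 at (4,0)
Step 6: ant0:(3,0)->S->(4,0) | ant1:(0,3)->E->(0,4)
  grid max=3 at (4,0)

(4,0) (0,4)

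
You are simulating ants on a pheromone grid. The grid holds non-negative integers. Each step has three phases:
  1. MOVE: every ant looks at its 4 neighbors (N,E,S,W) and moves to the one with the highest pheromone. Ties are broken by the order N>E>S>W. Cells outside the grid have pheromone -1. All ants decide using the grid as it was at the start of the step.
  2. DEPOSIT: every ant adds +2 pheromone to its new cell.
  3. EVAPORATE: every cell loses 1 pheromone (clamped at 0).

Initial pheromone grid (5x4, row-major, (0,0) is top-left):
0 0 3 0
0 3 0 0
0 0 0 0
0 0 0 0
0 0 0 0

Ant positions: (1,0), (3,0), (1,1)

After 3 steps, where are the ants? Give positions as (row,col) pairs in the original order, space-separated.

Step 1: ant0:(1,0)->E->(1,1) | ant1:(3,0)->N->(2,0) | ant2:(1,1)->N->(0,1)
  grid max=4 at (1,1)
Step 2: ant0:(1,1)->N->(0,1) | ant1:(2,0)->N->(1,0) | ant2:(0,1)->S->(1,1)
  grid max=5 at (1,1)
Step 3: ant0:(0,1)->S->(1,1) | ant1:(1,0)->E->(1,1) | ant2:(1,1)->N->(0,1)
  grid max=8 at (1,1)

(1,1) (1,1) (0,1)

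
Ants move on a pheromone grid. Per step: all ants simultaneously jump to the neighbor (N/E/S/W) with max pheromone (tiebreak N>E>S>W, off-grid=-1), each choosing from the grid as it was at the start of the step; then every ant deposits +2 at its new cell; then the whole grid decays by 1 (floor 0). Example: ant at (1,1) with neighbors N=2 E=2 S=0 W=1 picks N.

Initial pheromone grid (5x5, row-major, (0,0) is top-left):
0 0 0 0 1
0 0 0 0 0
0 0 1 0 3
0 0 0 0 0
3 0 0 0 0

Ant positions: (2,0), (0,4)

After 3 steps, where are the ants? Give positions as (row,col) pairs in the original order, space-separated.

Step 1: ant0:(2,0)->N->(1,0) | ant1:(0,4)->S->(1,4)
  grid max=2 at (2,4)
Step 2: ant0:(1,0)->N->(0,0) | ant1:(1,4)->S->(2,4)
  grid max=3 at (2,4)
Step 3: ant0:(0,0)->E->(0,1) | ant1:(2,4)->N->(1,4)
  grid max=2 at (2,4)

(0,1) (1,4)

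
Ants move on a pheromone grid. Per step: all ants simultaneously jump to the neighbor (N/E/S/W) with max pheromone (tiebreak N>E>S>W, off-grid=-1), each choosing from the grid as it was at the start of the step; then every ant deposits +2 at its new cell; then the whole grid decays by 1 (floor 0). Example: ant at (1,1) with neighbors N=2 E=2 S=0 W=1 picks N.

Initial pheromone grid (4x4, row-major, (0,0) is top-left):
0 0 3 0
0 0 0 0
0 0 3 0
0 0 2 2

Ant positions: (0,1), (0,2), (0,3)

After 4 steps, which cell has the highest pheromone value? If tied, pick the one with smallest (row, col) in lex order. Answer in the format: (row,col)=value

Answer: (0,2)=11

Derivation:
Step 1: ant0:(0,1)->E->(0,2) | ant1:(0,2)->E->(0,3) | ant2:(0,3)->W->(0,2)
  grid max=6 at (0,2)
Step 2: ant0:(0,2)->E->(0,3) | ant1:(0,3)->W->(0,2) | ant2:(0,2)->E->(0,3)
  grid max=7 at (0,2)
Step 3: ant0:(0,3)->W->(0,2) | ant1:(0,2)->E->(0,3) | ant2:(0,3)->W->(0,2)
  grid max=10 at (0,2)
Step 4: ant0:(0,2)->E->(0,3) | ant1:(0,3)->W->(0,2) | ant2:(0,2)->E->(0,3)
  grid max=11 at (0,2)
Final grid:
  0 0 11 8
  0 0 0 0
  0 0 0 0
  0 0 0 0
Max pheromone 11 at (0,2)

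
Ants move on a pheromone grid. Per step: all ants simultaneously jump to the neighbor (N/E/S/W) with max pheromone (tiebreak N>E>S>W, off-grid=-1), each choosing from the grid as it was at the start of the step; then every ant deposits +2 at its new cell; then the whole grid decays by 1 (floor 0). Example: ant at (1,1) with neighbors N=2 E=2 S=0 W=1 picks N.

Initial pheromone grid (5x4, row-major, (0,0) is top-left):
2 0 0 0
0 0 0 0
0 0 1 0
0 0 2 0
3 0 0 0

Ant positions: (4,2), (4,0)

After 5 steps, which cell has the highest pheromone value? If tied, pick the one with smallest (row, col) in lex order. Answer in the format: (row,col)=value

Step 1: ant0:(4,2)->N->(3,2) | ant1:(4,0)->N->(3,0)
  grid max=3 at (3,2)
Step 2: ant0:(3,2)->N->(2,2) | ant1:(3,0)->S->(4,0)
  grid max=3 at (4,0)
Step 3: ant0:(2,2)->S->(3,2) | ant1:(4,0)->N->(3,0)
  grid max=3 at (3,2)
Step 4: ant0:(3,2)->N->(2,2) | ant1:(3,0)->S->(4,0)
  grid max=3 at (4,0)
Step 5: ant0:(2,2)->S->(3,2) | ant1:(4,0)->N->(3,0)
  grid max=3 at (3,2)
Final grid:
  0 0 0 0
  0 0 0 0
  0 0 0 0
  1 0 3 0
  2 0 0 0
Max pheromone 3 at (3,2)

Answer: (3,2)=3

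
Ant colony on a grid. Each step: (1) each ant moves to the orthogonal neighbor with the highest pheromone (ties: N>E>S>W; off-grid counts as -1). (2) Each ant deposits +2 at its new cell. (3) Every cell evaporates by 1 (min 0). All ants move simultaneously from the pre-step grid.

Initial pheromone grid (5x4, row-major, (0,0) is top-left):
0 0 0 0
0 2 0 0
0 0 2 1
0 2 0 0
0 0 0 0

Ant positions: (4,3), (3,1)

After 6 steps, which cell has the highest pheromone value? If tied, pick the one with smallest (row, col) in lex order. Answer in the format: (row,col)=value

Step 1: ant0:(4,3)->N->(3,3) | ant1:(3,1)->N->(2,1)
  grid max=1 at (1,1)
Step 2: ant0:(3,3)->N->(2,3) | ant1:(2,1)->N->(1,1)
  grid max=2 at (1,1)
Step 3: ant0:(2,3)->N->(1,3) | ant1:(1,1)->N->(0,1)
  grid max=1 at (0,1)
Step 4: ant0:(1,3)->N->(0,3) | ant1:(0,1)->S->(1,1)
  grid max=2 at (1,1)
Step 5: ant0:(0,3)->S->(1,3) | ant1:(1,1)->N->(0,1)
  grid max=1 at (0,1)
Step 6: ant0:(1,3)->N->(0,3) | ant1:(0,1)->S->(1,1)
  grid max=2 at (1,1)
Final grid:
  0 0 0 1
  0 2 0 0
  0 0 0 0
  0 0 0 0
  0 0 0 0
Max pheromone 2 at (1,1)

Answer: (1,1)=2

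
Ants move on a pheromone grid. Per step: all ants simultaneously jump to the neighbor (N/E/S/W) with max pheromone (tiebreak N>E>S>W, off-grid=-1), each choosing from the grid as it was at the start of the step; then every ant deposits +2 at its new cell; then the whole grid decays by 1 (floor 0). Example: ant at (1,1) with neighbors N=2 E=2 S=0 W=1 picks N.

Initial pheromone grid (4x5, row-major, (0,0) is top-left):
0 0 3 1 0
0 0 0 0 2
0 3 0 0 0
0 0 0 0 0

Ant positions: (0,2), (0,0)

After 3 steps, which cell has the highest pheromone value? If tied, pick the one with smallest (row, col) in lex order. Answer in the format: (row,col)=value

Answer: (0,2)=4

Derivation:
Step 1: ant0:(0,2)->E->(0,3) | ant1:(0,0)->E->(0,1)
  grid max=2 at (0,2)
Step 2: ant0:(0,3)->W->(0,2) | ant1:(0,1)->E->(0,2)
  grid max=5 at (0,2)
Step 3: ant0:(0,2)->E->(0,3) | ant1:(0,2)->E->(0,3)
  grid max=4 at (0,2)
Final grid:
  0 0 4 4 0
  0 0 0 0 0
  0 0 0 0 0
  0 0 0 0 0
Max pheromone 4 at (0,2)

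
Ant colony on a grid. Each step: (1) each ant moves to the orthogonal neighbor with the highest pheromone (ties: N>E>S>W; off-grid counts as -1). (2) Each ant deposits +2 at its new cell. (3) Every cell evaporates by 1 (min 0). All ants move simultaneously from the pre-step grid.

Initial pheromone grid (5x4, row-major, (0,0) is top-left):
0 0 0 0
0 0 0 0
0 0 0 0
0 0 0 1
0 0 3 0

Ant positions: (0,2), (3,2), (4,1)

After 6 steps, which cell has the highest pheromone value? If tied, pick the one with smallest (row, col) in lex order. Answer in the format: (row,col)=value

Step 1: ant0:(0,2)->E->(0,3) | ant1:(3,2)->S->(4,2) | ant2:(4,1)->E->(4,2)
  grid max=6 at (4,2)
Step 2: ant0:(0,3)->S->(1,3) | ant1:(4,2)->N->(3,2) | ant2:(4,2)->N->(3,2)
  grid max=5 at (4,2)
Step 3: ant0:(1,3)->N->(0,3) | ant1:(3,2)->S->(4,2) | ant2:(3,2)->S->(4,2)
  grid max=8 at (4,2)
Step 4: ant0:(0,3)->S->(1,3) | ant1:(4,2)->N->(3,2) | ant2:(4,2)->N->(3,2)
  grid max=7 at (4,2)
Step 5: ant0:(1,3)->N->(0,3) | ant1:(3,2)->S->(4,2) | ant2:(3,2)->S->(4,2)
  grid max=10 at (4,2)
Step 6: ant0:(0,3)->S->(1,3) | ant1:(4,2)->N->(3,2) | ant2:(4,2)->N->(3,2)
  grid max=9 at (4,2)
Final grid:
  0 0 0 0
  0 0 0 1
  0 0 0 0
  0 0 7 0
  0 0 9 0
Max pheromone 9 at (4,2)

Answer: (4,2)=9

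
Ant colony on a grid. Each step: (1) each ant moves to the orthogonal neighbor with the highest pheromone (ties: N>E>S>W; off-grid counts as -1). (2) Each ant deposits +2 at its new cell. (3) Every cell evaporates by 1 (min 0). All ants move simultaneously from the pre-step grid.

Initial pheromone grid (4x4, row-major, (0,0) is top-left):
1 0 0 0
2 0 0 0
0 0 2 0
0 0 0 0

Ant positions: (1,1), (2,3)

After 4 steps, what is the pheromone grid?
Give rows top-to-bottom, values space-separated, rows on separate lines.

After step 1: ants at (1,0),(2,2)
  0 0 0 0
  3 0 0 0
  0 0 3 0
  0 0 0 0
After step 2: ants at (0,0),(1,2)
  1 0 0 0
  2 0 1 0
  0 0 2 0
  0 0 0 0
After step 3: ants at (1,0),(2,2)
  0 0 0 0
  3 0 0 0
  0 0 3 0
  0 0 0 0
After step 4: ants at (0,0),(1,2)
  1 0 0 0
  2 0 1 0
  0 0 2 0
  0 0 0 0

1 0 0 0
2 0 1 0
0 0 2 0
0 0 0 0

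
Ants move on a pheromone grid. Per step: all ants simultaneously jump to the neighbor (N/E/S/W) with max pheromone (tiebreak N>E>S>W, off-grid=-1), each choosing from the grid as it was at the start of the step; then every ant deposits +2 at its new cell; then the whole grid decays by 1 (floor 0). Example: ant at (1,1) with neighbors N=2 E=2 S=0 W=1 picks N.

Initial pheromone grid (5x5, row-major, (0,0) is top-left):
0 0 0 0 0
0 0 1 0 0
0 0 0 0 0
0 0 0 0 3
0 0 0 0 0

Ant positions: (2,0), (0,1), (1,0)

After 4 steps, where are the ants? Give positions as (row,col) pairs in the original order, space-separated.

Step 1: ant0:(2,0)->N->(1,0) | ant1:(0,1)->E->(0,2) | ant2:(1,0)->N->(0,0)
  grid max=2 at (3,4)
Step 2: ant0:(1,0)->N->(0,0) | ant1:(0,2)->E->(0,3) | ant2:(0,0)->S->(1,0)
  grid max=2 at (0,0)
Step 3: ant0:(0,0)->S->(1,0) | ant1:(0,3)->E->(0,4) | ant2:(1,0)->N->(0,0)
  grid max=3 at (0,0)
Step 4: ant0:(1,0)->N->(0,0) | ant1:(0,4)->S->(1,4) | ant2:(0,0)->S->(1,0)
  grid max=4 at (0,0)

(0,0) (1,4) (1,0)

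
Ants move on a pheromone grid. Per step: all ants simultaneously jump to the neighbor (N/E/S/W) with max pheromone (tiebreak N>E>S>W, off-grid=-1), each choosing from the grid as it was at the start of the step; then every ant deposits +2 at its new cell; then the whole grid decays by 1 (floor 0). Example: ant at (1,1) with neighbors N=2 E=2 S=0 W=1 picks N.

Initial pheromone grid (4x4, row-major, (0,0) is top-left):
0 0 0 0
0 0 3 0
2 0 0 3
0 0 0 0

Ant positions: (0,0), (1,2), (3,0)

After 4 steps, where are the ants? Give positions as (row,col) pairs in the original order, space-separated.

Step 1: ant0:(0,0)->E->(0,1) | ant1:(1,2)->N->(0,2) | ant2:(3,0)->N->(2,0)
  grid max=3 at (2,0)
Step 2: ant0:(0,1)->E->(0,2) | ant1:(0,2)->S->(1,2) | ant2:(2,0)->N->(1,0)
  grid max=3 at (1,2)
Step 3: ant0:(0,2)->S->(1,2) | ant1:(1,2)->N->(0,2) | ant2:(1,0)->S->(2,0)
  grid max=4 at (1,2)
Step 4: ant0:(1,2)->N->(0,2) | ant1:(0,2)->S->(1,2) | ant2:(2,0)->N->(1,0)
  grid max=5 at (1,2)

(0,2) (1,2) (1,0)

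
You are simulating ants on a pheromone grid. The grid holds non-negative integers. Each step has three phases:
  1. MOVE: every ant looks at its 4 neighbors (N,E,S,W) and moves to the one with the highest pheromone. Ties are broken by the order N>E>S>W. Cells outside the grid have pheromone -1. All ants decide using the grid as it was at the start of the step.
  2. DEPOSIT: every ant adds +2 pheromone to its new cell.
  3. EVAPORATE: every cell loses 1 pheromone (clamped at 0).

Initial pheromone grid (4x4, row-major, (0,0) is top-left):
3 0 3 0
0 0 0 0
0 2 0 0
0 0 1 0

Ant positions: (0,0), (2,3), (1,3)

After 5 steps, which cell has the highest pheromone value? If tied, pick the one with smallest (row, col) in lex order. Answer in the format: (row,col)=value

Step 1: ant0:(0,0)->E->(0,1) | ant1:(2,3)->N->(1,3) | ant2:(1,3)->N->(0,3)
  grid max=2 at (0,0)
Step 2: ant0:(0,1)->E->(0,2) | ant1:(1,3)->N->(0,3) | ant2:(0,3)->W->(0,2)
  grid max=5 at (0,2)
Step 3: ant0:(0,2)->E->(0,3) | ant1:(0,3)->W->(0,2) | ant2:(0,2)->E->(0,3)
  grid max=6 at (0,2)
Step 4: ant0:(0,3)->W->(0,2) | ant1:(0,2)->E->(0,3) | ant2:(0,3)->W->(0,2)
  grid max=9 at (0,2)
Step 5: ant0:(0,2)->E->(0,3) | ant1:(0,3)->W->(0,2) | ant2:(0,2)->E->(0,3)
  grid max=10 at (0,2)
Final grid:
  0 0 10 9
  0 0 0 0
  0 0 0 0
  0 0 0 0
Max pheromone 10 at (0,2)

Answer: (0,2)=10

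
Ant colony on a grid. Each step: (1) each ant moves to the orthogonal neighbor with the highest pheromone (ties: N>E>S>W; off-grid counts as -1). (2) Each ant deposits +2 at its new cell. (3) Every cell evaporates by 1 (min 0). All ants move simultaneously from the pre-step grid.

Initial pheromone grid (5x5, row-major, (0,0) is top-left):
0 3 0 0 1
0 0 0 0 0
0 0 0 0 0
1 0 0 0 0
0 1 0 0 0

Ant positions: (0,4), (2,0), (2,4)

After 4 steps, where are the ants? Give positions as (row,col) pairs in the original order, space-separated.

Step 1: ant0:(0,4)->S->(1,4) | ant1:(2,0)->S->(3,0) | ant2:(2,4)->N->(1,4)
  grid max=3 at (1,4)
Step 2: ant0:(1,4)->N->(0,4) | ant1:(3,0)->N->(2,0) | ant2:(1,4)->N->(0,4)
  grid max=3 at (0,4)
Step 3: ant0:(0,4)->S->(1,4) | ant1:(2,0)->S->(3,0) | ant2:(0,4)->S->(1,4)
  grid max=5 at (1,4)
Step 4: ant0:(1,4)->N->(0,4) | ant1:(3,0)->N->(2,0) | ant2:(1,4)->N->(0,4)
  grid max=5 at (0,4)

(0,4) (2,0) (0,4)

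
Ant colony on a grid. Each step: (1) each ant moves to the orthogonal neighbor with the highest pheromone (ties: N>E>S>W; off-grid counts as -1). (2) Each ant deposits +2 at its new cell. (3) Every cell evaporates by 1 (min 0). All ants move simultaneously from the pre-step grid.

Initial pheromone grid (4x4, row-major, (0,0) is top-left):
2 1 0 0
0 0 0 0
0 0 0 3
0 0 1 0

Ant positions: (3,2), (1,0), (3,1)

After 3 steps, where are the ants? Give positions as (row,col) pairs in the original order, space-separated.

Step 1: ant0:(3,2)->N->(2,2) | ant1:(1,0)->N->(0,0) | ant2:(3,1)->E->(3,2)
  grid max=3 at (0,0)
Step 2: ant0:(2,2)->E->(2,3) | ant1:(0,0)->E->(0,1) | ant2:(3,2)->N->(2,2)
  grid max=3 at (2,3)
Step 3: ant0:(2,3)->W->(2,2) | ant1:(0,1)->W->(0,0) | ant2:(2,2)->E->(2,3)
  grid max=4 at (2,3)

(2,2) (0,0) (2,3)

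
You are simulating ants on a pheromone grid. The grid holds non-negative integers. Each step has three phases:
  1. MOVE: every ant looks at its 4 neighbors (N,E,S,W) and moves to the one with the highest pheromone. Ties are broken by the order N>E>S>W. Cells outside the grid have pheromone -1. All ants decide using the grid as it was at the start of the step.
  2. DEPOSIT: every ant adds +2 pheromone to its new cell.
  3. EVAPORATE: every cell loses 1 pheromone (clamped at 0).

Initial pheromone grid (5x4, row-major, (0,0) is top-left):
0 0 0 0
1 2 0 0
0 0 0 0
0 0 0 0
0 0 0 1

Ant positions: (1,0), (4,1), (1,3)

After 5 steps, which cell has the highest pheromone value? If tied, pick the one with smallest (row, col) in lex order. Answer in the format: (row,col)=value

Step 1: ant0:(1,0)->E->(1,1) | ant1:(4,1)->N->(3,1) | ant2:(1,3)->N->(0,3)
  grid max=3 at (1,1)
Step 2: ant0:(1,1)->N->(0,1) | ant1:(3,1)->N->(2,1) | ant2:(0,3)->S->(1,3)
  grid max=2 at (1,1)
Step 3: ant0:(0,1)->S->(1,1) | ant1:(2,1)->N->(1,1) | ant2:(1,3)->N->(0,3)
  grid max=5 at (1,1)
Step 4: ant0:(1,1)->N->(0,1) | ant1:(1,1)->N->(0,1) | ant2:(0,3)->S->(1,3)
  grid max=4 at (1,1)
Step 5: ant0:(0,1)->S->(1,1) | ant1:(0,1)->S->(1,1) | ant2:(1,3)->N->(0,3)
  grid max=7 at (1,1)
Final grid:
  0 2 0 1
  0 7 0 0
  0 0 0 0
  0 0 0 0
  0 0 0 0
Max pheromone 7 at (1,1)

Answer: (1,1)=7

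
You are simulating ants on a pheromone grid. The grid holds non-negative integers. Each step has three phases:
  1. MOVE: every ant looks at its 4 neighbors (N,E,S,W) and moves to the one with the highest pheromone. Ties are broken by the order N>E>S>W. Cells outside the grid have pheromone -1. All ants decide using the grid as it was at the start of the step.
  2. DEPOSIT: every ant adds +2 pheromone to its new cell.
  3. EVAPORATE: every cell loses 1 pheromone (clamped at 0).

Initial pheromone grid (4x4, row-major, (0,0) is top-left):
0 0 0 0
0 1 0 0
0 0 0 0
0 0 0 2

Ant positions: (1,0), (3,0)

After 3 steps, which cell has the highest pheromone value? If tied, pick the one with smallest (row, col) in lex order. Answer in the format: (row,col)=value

Step 1: ant0:(1,0)->E->(1,1) | ant1:(3,0)->N->(2,0)
  grid max=2 at (1,1)
Step 2: ant0:(1,1)->N->(0,1) | ant1:(2,0)->N->(1,0)
  grid max=1 at (0,1)
Step 3: ant0:(0,1)->S->(1,1) | ant1:(1,0)->E->(1,1)
  grid max=4 at (1,1)
Final grid:
  0 0 0 0
  0 4 0 0
  0 0 0 0
  0 0 0 0
Max pheromone 4 at (1,1)

Answer: (1,1)=4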